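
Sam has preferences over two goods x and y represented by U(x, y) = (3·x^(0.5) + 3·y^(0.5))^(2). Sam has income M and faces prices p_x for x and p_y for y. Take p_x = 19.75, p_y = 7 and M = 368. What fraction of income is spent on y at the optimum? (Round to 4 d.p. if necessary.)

share on y = 0.7383

MU_x ∝ 3·x^(-0.5), MU_y ∝ 3·y^(-0.5), so MRS = (y/x)^(0.5) = p_x/p_y.
Solve for the ratio: y/x = [p_x/p_y]^(2).
With the ratio pinned down, the budget gives x* = M/(p_x + p_y·(y/x)) and y* = (y/x)·x*.
Numerically y/x = 7.960459, so x* = 368/(19.75 + 7·7.960459) = 4.8759 and y* = 7.960459·4.8759 = 38.8144.
Expenditure on y: 7·38.8144 = 271.7009; share = 0.7383.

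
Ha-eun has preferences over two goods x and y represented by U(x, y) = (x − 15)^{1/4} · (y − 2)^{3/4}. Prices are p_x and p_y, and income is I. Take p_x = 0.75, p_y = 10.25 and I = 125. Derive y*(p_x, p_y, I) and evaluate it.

y* = 8.8232

MRS = (1/3)·(y−2)/(x−15). Tangency with p_x/p_y gives y−2 = 3·(p_x/p_y)·(x−15).
After buying the subsistence bundle (15, 2), a share 0.25 of the remaining income goes to x: x* = 15 + 0.25·(I − 15p_x − 2p_y)/p_x.
Discretionary income = 125 − 15·0.75 − 2·10.25 = 93.25; y* = 2 + 0.75·93.25/10.25 = 8.8232.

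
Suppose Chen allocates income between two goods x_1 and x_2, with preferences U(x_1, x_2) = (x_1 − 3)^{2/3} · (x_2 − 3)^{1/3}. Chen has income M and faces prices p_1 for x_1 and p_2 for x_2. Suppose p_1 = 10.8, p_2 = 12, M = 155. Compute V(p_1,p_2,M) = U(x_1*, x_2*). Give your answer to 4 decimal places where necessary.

This is Cobb-Douglas in (x_1−3, x_2−3): tangency gives 2/3·p_2·(x_2−3) = 1/3·p_1·(x_1−3).
After buying the subsistence bundle (3, 3), a share 2/3 of the remaining income goes to x_1: x_1* = 3 + 2/3·(M − 3p_1 − 3p_2)/p_1.
Discretionary income = 155 − 3·10.8 − 3·12 = 86.6; x_1* = 3 + 2/3·86.6/10.8 = 8.3457; x_2* = 3 + 1/3·86.6/12 = 5.4056.
Utility at the optimum: U(8.3457, 5.4056) = 4.0964.

V = 4.0964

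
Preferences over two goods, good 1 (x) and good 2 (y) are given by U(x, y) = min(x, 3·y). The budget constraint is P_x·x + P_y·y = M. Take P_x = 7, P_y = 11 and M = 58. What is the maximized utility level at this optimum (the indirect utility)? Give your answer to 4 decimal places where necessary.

Leontief preferences: the optimum is at the kink where x/3 = y/1, i.e. y = (1/3)·x.
Budget: P_x·x + P_y·(1/3)·x = M, so (3·P_x + P_y)·x = 3·M.
Demand: x*(P_x,P_y,M) = 3·M/(3·P_x + P_y), y* = M/(3·P_x + P_y).
Here 3·7 + 11 = 32, giving x* = 5.4375 and y* = 1.8125.
Utility at the optimum: U(5.4375, 1.8125) = 5.4375.

V = 5.4375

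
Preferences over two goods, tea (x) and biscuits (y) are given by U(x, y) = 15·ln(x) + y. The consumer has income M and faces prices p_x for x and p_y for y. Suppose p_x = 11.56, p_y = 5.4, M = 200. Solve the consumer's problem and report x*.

Set MRS = p_x/p_y: (15/x)/1 = p_x/p_y.
So x*(p_x,p_y) = 15·p_y/p_x, independent of income; and y* = (M − 15·p_y)/p_y.
At the given prices: x* = 15·5.4/11.56 = 7.0069.

x* = 7.0069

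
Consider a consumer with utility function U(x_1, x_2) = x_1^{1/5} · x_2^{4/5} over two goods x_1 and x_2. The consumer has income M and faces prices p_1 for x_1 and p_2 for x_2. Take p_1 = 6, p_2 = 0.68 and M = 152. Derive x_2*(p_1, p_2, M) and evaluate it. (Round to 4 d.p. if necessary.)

x_2* = 178.8235

The MRS is (1/4)·x_2/x_1. Set MRS = p_1/p_2.
So 0.2·p_2·x_2 = 0.8·p_1·x_1; combined with the budget, a share 0.2 of income goes to x_1.
Demand: x_1*(p_1,p_2,M) = 0.2·M/p_1 and x_2* = 0.8·M/p_2.
At p_1=6, p_2=0.68, M=152: x_2* = 0.8·152/0.68 = 178.8235.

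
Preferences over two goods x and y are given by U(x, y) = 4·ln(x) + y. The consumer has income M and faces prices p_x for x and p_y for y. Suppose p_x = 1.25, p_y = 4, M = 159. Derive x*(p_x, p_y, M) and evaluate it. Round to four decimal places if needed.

MU_x = 4/x, MU_y = 1. Tangency: 4/x = p_x/p_y.
So x*(p_x,p_y) = 4·p_y/p_x, independent of income; and y* = (M − 4·p_y)/p_y.
At the given prices: x* = 4·4/1.25 = 12.8.

x* = 12.8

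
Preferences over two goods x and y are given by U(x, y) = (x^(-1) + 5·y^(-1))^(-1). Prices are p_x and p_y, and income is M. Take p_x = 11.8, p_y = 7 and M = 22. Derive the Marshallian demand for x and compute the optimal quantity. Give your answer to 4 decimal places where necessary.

x* = 0.6849

MRS = MU_x/MU_y = (1/5)·(y/x)^(2). Set equal to p_x/p_y.
Solve for the ratio: y/x = [5·p_x/p_y]^(0.5).
Substitute y = (y/x)·x into the budget: x* = M/(p_x + p_y·(y/x)).
Numerically y/x = 2.9032, so x* = 22/(11.8 + 7·2.9032) = 0.6849.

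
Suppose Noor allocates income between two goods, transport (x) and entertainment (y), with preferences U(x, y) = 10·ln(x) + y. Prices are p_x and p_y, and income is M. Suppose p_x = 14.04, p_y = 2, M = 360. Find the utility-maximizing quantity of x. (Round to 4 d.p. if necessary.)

MU_x = 10/x, MU_y = 1. Tangency: 10/x = p_x/p_y.
So x*(p_x,p_y) = 10·p_y/p_x, independent of income; and y* = (M − 10·p_y)/p_y.
At the given prices: x* = 10·2/14.04 = 1.4245.

x* = 1.4245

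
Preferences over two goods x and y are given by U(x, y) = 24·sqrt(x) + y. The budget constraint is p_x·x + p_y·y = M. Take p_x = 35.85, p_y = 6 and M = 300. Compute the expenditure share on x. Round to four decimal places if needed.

share on x = 0.482

Utility is quasi-linear in y; the FOC for x is 12/√x = p_x/p_y.
Thus x* = (12·p_y/p_x)² — independent of M — with the rest of income spent on y.
Plugging in: x* = (12·6/35.85)² = 4.0335, y* = 25.8996.
Expenditure on x: 35.85·4.0335 = 144.6025; share = 0.482.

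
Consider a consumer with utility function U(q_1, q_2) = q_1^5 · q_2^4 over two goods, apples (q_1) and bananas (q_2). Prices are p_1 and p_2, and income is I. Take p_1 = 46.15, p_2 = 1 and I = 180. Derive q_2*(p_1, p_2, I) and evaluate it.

The MRS is (5/4)·q_2/q_1. Set MRS = p_1/p_2.
Rearranging, p_2·q_2 = (4/5)·p_1·q_1. Substituting into the budget gives p_1·q_1·(1 + (4/5)) = I.
Demand: q_1*(p_1,p_2,I) = 5/9·I/p_1 and q_2* = 4/9·I/p_2.
At p_1=46.15, p_2=1, I=180: q_2* = 4/9·180/1 = 80.

q_2* = 80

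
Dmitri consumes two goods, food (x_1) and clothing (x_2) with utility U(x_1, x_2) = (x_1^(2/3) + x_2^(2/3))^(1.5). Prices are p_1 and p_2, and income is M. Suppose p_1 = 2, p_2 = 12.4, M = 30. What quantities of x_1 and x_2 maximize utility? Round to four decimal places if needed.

From the CES first-order condition, (x_2/x_1)^(1/3) = p_1/p_2.
Hence x_2/x_1 = (p_1/p_2)^(1/(1/3)), i.e. raised to the 3 power.
With the ratio pinned down, the budget gives x_1* = M/(p_1 + p_2·(x_2/x_1)) and x_2* = (x_2/x_1)·x_1*.
Numerically x_2/x_1 = 0.004196, so x_1* = 30/(2 + 12.4·0.004196) = 14.6197 and x_2* = 0.004196·14.6197 = 0.0613.

x_1* = 14.6197, x_2* = 0.0613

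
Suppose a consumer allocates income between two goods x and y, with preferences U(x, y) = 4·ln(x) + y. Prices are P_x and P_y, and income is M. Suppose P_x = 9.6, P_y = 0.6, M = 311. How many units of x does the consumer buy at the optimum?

So x*(P_x,P_y) = 4·P_y/P_x, independent of income; and y* = (M − 4·P_y)/P_y.
At the given prices: x* = 4·0.6/9.6 = 0.25.

x* = 0.25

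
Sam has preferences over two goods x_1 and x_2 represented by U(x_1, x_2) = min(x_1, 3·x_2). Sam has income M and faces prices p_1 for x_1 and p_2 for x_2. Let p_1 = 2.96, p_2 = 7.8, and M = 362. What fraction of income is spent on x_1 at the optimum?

With perfect complements, no substitution: consume in ratio x_1:x_2 = 3:1.
Budget: p_1·x_1 + p_2·(1/3)·x_1 = M, so (3·p_1 + p_2)·x_1 = 3·M.
Demand: x_1*(p_1,p_2,M) = 3·M/(3·p_1 + p_2), x_2* = M/(3·p_1 + p_2).
Here 3·2.96 + 7.8 = 16.68, giving x_1* = 65.1079 and x_2* = 21.7026.
Expenditure on x_1: 2.96·65.1079 = 192.7194; share = 0.5324.

share on x_1 = 0.5324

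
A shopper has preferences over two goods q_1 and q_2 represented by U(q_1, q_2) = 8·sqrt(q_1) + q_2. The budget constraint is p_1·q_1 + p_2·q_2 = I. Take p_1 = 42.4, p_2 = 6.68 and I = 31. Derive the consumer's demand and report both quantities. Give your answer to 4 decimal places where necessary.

q_1* = 0.3971, q_2* = 2.12

Set MRS = p_1/p_2: 4·q_1^(−1/2) = p_1/p_2.
Thus q_1* = (4·p_2/p_1)² — independent of I — with the rest of income spent on q_2.
Plugging in: q_1* = (4·6.68/42.4)² = 0.3971, q_2* = 2.12.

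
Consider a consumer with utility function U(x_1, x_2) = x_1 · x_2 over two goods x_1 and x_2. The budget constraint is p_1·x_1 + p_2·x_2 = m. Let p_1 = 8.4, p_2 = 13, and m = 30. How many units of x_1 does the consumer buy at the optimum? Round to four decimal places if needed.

x_1* = 1.7857

MU_x_1/MU_x_2 = (x_2)/(x_1); tangency sets this equal to p_1/p_2.
So p_2·x_2 = p_1·x_1; combined with the budget, a share 0.5 of income goes to x_1.
Demand: x_1*(p_1,p_2,m) = 0.5·m/p_1 and x_2* = 0.5·m/p_2.
At p_1=8.4, p_2=13, m=30: x_1* = 0.5·30/8.4 = 1.7857.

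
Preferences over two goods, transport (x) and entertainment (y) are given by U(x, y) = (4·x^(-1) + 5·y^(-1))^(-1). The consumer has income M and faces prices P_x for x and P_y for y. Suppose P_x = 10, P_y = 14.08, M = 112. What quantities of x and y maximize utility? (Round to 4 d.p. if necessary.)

MU_x ∝ 4·x^(-2), MU_y ∝ 5·y^(-2), so MRS = (4/5)·(y/x)^(2) = P_x/P_y.
Hence y/x = ((5/4)·P_x/P_y)^(1/(2)), i.e. raised to the 0.5 power.
Substitute y = (y/x)·x into the budget: x* = M/(P_x + P_y·(y/x)).
Numerically y/x = 0.942223, so x* = 112/(10 + 14.08·0.942223) = 4.8138 and y* = 0.942223·4.8138 = 4.5357.

x* = 4.8138, y* = 4.5357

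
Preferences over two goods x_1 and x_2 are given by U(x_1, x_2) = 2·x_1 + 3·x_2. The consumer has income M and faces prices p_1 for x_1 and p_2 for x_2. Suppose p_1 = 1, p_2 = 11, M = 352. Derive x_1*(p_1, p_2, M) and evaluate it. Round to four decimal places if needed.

x_1* = 352

x_1 gives more utility per dollar, so spend all income on x_1: x_1* = M/p_1, x_2* = 0.
Numerically: x_1* = 352, x_2* = 0.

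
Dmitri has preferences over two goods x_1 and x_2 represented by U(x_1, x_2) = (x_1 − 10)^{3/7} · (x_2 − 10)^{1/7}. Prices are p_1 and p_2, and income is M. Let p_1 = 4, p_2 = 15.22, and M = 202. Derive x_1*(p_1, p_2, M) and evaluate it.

x_1* = 11.8375

MRS = 3·(x_2−10)/(x_1−10). Tangency with p_1/p_2 gives x_2−10 = (1/3)·(p_1/p_2)·(x_1−10).
After buying the subsistence bundle (10, 10), a share 0.75 of the remaining income goes to x_1: x_1* = 10 + 0.75·(M − 10p_1 − 10p_2)/p_1.
Discretionary income = 202 − 10·4 − 10·15.22 = 9.8; x_1* = 10 + 0.75·9.8/4 = 11.8375.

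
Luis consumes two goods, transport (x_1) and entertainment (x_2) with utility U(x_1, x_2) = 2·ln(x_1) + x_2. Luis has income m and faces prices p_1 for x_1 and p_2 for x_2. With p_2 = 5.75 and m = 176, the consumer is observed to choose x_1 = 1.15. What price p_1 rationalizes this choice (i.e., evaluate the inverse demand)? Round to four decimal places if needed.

p_1 = 10

Set MRS = p_1/p_2: (2/x_1)/1 = p_1/p_2.
So x_1*(p_1,p_2) = 2·p_2/p_1, independent of income; and x_2* = (m − 2·p_2)/p_2.
Set x_1* = 1.15 in the demand function and solve for p_1: p_1 = 10.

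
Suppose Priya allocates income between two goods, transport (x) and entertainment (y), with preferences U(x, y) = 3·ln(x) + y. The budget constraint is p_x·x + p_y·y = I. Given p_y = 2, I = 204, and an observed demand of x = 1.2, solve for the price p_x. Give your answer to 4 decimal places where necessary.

Set MRS = p_x/p_y: (3/x)/1 = p_x/p_y.
So x*(p_x,p_y) = 3·p_y/p_x, independent of income; and y* = (I − 3·p_y)/p_y.
Set x* = 1.2 in the demand function and solve for p_x: p_x = 5.

p_x = 5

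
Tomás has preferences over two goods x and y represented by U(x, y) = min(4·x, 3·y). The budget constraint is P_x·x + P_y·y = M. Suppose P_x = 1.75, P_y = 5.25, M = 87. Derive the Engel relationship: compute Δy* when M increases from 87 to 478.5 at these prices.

Δy* = 59.6571

With perfect complements, no substitution: consume in ratio x:y = 3:4.
Budget: P_x·x + P_y·(4/3)·x = M, so (3·P_x + 4·P_y)·x = 3·M.
Demand: x*(P_x,P_y,M) = 3·M/(3·P_x + 4·P_y), y* = 4·M/(3·P_x + 4·P_y).
Here 3·1.75 + 4·5.25 = 26.25, giving y* = 13.2571.
At M' = 478.5: y* = 72.9143. Change: 72.9143 − 13.2571 = 59.6571.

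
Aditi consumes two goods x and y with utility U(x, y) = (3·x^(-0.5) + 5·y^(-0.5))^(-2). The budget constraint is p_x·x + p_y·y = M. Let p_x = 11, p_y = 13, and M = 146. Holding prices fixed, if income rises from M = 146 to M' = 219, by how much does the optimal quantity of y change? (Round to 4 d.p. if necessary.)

MRS = MU_x/MU_y = (3/5)·(y/x)^(1.5). Set equal to p_x/p_y.
Hence y/x = ((5/3)·p_x/p_y)^(1/(1.5)), i.e. raised to the 2/3 power.
Substitute y = (y/x)·x into the budget: x* = M/(p_x + p_y·(y/x)).
Numerically y/x = 1.25757, so x* = 146/(11 + 13·1.25757) = 5.3385 and y* = 1.25757·5.3385 = 6.7136.
At M' = 219: y* = 10.0703. Change: 10.0703 − 6.7136 = 3.3568.

Δy* = 3.3568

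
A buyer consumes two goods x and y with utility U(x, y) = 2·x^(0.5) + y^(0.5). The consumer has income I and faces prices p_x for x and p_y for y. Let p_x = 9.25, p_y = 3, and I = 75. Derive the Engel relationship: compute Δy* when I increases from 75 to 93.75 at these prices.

Δy* = 2.7206

From the CES first-order condition, 2·(y/x)^(0.5) = p_x/p_y.
Hence y/x = ((1/2)·p_x/p_y)^(1/(0.5)), i.e. raised to the 2 power.
Substitute y = (y/x)·x into the budget: x* = I/(p_x + p_y·(y/x)).
Numerically y/x = 2.376736, so x* = 75/(9.25 + 3·2.376736) = 4.5787 and y* = 2.376736·4.5787 = 10.8824.
At I' = 93.75: y* = 13.6029. Change: 13.6029 − 10.8824 = 2.7206.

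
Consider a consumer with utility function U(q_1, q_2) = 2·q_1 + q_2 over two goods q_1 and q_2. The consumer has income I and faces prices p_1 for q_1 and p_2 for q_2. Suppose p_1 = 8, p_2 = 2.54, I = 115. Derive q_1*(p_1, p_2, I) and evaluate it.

Perfect substitutes: compare marginal utility per dollar. 2/p_1 vs 1/p_2 → 0.25 vs 0.3937.
q_2 gives more utility per dollar, so spend all income on q_2: q_2* = I/p_2, q_1* = 0.
Numerically: q_1* = 0, q_2* = 45.2756.

q_1* = 0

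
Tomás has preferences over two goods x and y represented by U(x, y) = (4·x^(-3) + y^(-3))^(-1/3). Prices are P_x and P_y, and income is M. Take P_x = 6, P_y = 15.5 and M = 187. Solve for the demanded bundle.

x* = 12.7687, y* = 7.1218

From the CES first-order condition, 4·(y/x)^(4) = P_x/P_y.
Solve for the ratio: y/x = [(1/4)·P_x/P_y]^(0.25).
With the ratio pinned down, the budget gives x* = M/(P_x + P_y·(y/x)) and y* = (y/x)·x*.
Numerically y/x = 0.55775, so x* = 187/(6 + 15.5·0.55775) = 12.7687 and y* = 0.55775·12.7687 = 7.1218.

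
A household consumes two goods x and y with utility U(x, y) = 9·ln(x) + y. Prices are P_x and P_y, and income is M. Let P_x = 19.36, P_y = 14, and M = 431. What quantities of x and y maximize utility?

x* = 6.5083, y* = 21.7857

MU_x = 9/x, MU_y = 1. Tangency: 9/x = P_x/P_y.
So x*(P_x,P_y) = 9·P_y/P_x, independent of income; and y* = (M − 9·P_y)/P_y.
At the given prices: x* = 9·14/19.36 = 6.5083, and y* = 21.7857.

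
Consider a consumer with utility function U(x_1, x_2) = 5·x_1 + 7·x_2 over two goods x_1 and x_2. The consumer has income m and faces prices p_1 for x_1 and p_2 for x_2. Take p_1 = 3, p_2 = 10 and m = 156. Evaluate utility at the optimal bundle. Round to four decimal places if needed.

Perfect substitutes: compare marginal utility per dollar. 5/p_1 vs 7/p_2 → 1.6667 vs 0.7.
x_1 gives more utility per dollar, so spend all income on x_1: x_1* = m/p_1, x_2* = 0.
Numerically: x_1* = 52, x_2* = 0.
Utility at the optimum: U(52, 0) = 260.

V = 260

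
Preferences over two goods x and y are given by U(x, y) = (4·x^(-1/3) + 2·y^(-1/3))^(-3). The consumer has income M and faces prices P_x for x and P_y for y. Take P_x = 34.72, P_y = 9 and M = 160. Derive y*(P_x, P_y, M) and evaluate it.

MU_x ∝ 4·x^(-4/3), MU_y ∝ 2·y^(-4/3), so MRS = 2·(y/x)^(4/3) = P_x/P_y.
Solve for the ratio: y/x = [(1/2)·P_x/P_y]^(0.75).
Substitute y = (y/x)·x into the budget: x* = M/(P_x + P_y·(y/x)).
Numerically y/x = 1.636743, so x* = 160/(34.72 + 9·1.636743) = 3.2355 and y* = 1.636743·3.2355 = 5.2958.

y* = 5.2958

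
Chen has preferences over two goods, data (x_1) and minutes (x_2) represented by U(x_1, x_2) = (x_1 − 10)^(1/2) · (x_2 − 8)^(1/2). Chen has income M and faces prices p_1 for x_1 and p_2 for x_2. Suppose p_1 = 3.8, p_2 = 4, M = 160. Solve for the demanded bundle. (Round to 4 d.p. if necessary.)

x_1* = 21.8421, x_2* = 19.25

MRS = (x_2−8)/(x_1−10). Tangency with p_1/p_2 gives x_2−8 = (p_1/p_2)·(x_1−10).
After buying the subsistence bundle (10, 8), a share 0.5 of the remaining income goes to x_1: x_1* = 10 + 0.5·(M − 10p_1 − 8p_2)/p_1.
Discretionary income = 160 − 10·3.8 − 8·4 = 90; x_1* = 10 + 0.5·90/3.8 = 21.8421; x_2* = 8 + 0.5·90/4 = 19.25.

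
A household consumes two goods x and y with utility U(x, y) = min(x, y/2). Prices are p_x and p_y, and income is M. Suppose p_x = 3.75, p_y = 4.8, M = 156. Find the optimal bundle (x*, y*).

x* = 11.6854, y* = 23.3708

With perfect complements, no substitution: consume in ratio x:y = 1:2.
Budget: p_x·x + p_y·2·x = M, so (p_x + 2·p_y)·x = M.
Demand: x*(p_x,p_y,M) = M/(p_x + 2·p_y), y* = 2·M/(p_x + 2·p_y).
Here 3.75 + 2·4.8 = 13.35, giving x* = 11.6854 and y* = 23.3708.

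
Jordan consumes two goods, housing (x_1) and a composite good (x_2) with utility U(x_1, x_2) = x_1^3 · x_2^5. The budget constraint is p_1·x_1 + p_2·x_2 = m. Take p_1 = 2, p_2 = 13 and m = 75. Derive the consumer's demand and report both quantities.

x_1* = 14.0625, x_2* = 3.6058

Tangency: MRS = (3/5)·x_2/x_1 = p_1/p_2.
Rearranging, p_2·x_2 = (5/3)·p_1·x_1. Substituting into the budget gives p_1·x_1·(1 + (5/3)) = m.
Demand: x_1*(p_1,p_2,m) = 0.375·m/p_1 and x_2* = 0.625·m/p_2.
At p_1=2, p_2=13, m=75: x_1* = 0.375·75/2 = 14.0625, x_2* = 3.6058.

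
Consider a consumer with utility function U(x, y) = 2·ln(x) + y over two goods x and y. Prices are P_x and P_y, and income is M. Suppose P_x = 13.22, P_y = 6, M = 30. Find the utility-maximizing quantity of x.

At the given prices: x* = 2·6/13.22 = 0.9077.

x* = 0.9077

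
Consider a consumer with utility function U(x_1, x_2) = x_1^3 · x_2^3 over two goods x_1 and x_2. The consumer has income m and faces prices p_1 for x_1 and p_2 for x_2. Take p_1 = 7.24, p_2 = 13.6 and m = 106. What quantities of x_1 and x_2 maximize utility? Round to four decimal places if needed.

Demand: x_1*(p_1,p_2,m) = 0.5·m/p_1 and x_2* = 0.5·m/p_2.
At p_1=7.24, p_2=13.6, m=106: x_1* = 0.5·106/7.24 = 7.3204, x_2* = 3.8971.

x_1* = 7.3204, x_2* = 3.8971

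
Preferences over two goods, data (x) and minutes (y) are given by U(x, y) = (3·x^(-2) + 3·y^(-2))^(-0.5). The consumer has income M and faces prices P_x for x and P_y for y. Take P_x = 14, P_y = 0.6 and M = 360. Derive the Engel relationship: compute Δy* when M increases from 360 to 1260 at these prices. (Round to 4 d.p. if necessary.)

MU_x ∝ 3·x^(-3), MU_y ∝ 3·y^(-3), so MRS = (y/x)^(3) = P_x/P_y.
Solve for the ratio: y/x = [P_x/P_y]^(1/3).
Substitute y = (y/x)·x into the budget: x* = M/(P_x + P_y·(y/x)).
Numerically y/x = 2.85754, so x* = 360/(14 + 0.6·2.85754) = 22.9087 and y* = 2.85754·22.9087 = 65.4626.
At M' = 1260: y* = 229.1193. Change: 229.1193 − 65.4626 = 163.6566.

Δy* = 163.6566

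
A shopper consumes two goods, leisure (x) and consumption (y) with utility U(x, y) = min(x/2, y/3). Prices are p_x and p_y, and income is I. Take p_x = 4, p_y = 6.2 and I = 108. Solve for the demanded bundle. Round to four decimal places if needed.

With perfect complements, no substitution: consume in ratio x:y = 2:3.
Budget: p_x·x + p_y·(3/2)·x = I, so (2·p_x + 3·p_y)·x = 2·I.
Demand: x*(p_x,p_y,I) = 2·I/(2·p_x + 3·p_y), y* = 3·I/(2·p_x + 3·p_y).
Here 2·4 + 3·6.2 = 26.6, giving x* = 8.1203 and y* = 12.1805.

x* = 8.1203, y* = 12.1805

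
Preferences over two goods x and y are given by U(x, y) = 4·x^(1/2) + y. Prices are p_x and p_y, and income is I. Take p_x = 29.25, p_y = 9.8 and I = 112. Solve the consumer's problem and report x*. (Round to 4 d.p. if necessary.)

MU_x = 2/√x, MU_y = 1. Tangency: 2/√x = p_x/p_y.
Thus x* = (2·p_y/p_x)² — independent of I — with the rest of income spent on y.
Plugging in: x* = (2·9.8/29.25)² = 0.449.

x* = 0.449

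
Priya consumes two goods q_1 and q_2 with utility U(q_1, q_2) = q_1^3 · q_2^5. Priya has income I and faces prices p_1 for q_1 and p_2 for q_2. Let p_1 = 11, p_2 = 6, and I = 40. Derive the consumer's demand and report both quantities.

Tangency: MRS = (3/5)·q_2/q_1 = p_1/p_2.
So 3·p_2·q_2 = 5·p_1·q_1; combined with the budget, a share 0.375 of income goes to q_1.
Demand: q_1*(p_1,p_2,I) = 0.375·I/p_1 and q_2* = 0.625·I/p_2.
At p_1=11, p_2=6, I=40: q_1* = 0.375·40/11 = 1.3636, q_2* = 4.1667.

q_1* = 1.3636, q_2* = 4.1667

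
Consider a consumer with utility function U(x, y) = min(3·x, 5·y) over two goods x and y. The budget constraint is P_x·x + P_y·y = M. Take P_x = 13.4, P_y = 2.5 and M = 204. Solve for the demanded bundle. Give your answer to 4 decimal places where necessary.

Leontief preferences: the optimum is at the kink where x/5 = y/3, i.e. y = (3/5)·x.
Budget: P_x·x + P_y·(3/5)·x = M, so (5·P_x + 3·P_y)·x = 5·M.
Demand: x*(P_x,P_y,M) = 5·M/(5·P_x + 3·P_y), y* = 3·M/(5·P_x + 3·P_y).
Here 5·13.4 + 3·2.5 = 74.5, giving x* = 13.6913 and y* = 8.2148.

x* = 13.6913, y* = 8.2148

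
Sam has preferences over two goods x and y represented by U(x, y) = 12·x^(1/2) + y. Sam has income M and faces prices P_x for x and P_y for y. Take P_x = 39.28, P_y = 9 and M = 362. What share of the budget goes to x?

share on x = 0.2051

Thus x* = (6·P_y/P_x)² — independent of M — with the rest of income spent on y.
Plugging in: x* = (6·9/39.28)² = 1.8899, y* = 31.9737.
Expenditure on x: 39.28·1.8899 = 74.2363; share = 0.2051.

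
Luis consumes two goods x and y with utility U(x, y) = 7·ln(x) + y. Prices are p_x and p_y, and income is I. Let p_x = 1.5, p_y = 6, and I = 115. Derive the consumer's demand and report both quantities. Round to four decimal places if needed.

MU_x = 7/x, MU_y = 1. Tangency: 7/x = p_x/p_y.
So x*(p_x,p_y) = 7·p_y/p_x, independent of income; and y* = (I − 7·p_y)/p_y.
At the given prices: x* = 7·6/1.5 = 28, and y* = 12.1667.

x* = 28, y* = 12.1667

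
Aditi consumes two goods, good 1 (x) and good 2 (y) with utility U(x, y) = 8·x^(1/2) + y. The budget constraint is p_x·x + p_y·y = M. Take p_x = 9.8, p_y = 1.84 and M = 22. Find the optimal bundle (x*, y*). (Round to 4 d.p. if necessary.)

x* = 0.564, y* = 8.9524

MU_x = 4/√x, MU_y = 1. Tangency: 4/√x = p_x/p_y.
Thus x* = (4·p_y/p_x)² — independent of M — with the rest of income spent on y.
Plugging in: x* = (4·1.84/9.8)² = 0.564, y* = 8.9524.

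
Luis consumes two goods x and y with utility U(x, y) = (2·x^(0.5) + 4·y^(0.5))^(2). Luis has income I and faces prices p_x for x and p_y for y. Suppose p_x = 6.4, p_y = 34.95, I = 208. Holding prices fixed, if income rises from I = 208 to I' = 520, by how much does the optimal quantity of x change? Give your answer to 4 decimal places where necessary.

MRS = MU_x/MU_y = (1/2)·(y/x)^(0.5). Set equal to p_x/p_y.
Hence y/x = (2·p_x/p_y)^(1/(0.5)), i.e. raised to the 2 power.
With the ratio pinned down, the budget gives x* = I/(p_x + p_y·(y/x)) and y* = (y/x)·x*.
Numerically y/x = 0.13413, so x* = 208/(6.4 + 34.95·0.13413) = 18.7593.
At I' = 520: x* = 46.8982. Change: 46.8982 − 18.7593 = 28.1389.

Δx* = 28.1389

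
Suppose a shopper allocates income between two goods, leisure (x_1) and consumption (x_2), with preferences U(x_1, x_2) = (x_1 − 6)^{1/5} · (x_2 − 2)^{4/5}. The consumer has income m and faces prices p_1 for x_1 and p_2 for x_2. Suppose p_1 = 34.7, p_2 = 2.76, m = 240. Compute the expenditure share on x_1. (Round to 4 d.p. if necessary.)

share on x_1 = 0.8894

This is Cobb-Douglas in (x_1−6, x_2−2): tangency gives 0.2·p_2·(x_2−2) = 0.8·p_1·(x_1−6).
After buying the subsistence bundle (6, 2), a share 0.2 of the remaining income goes to x_1: x_1* = 6 + 0.2·(m − 6p_1 − 2p_2)/p_1.
Discretionary income = 240 − 6·34.7 − 2·2.76 = 26.28; x_1* = 6 + 0.2·26.28/34.7 = 6.1515; x_2* = 2 + 0.8·26.28/2.76 = 9.6174.
Expenditure on x_1: 34.7·6.1515 = 213.456; share = 0.8894.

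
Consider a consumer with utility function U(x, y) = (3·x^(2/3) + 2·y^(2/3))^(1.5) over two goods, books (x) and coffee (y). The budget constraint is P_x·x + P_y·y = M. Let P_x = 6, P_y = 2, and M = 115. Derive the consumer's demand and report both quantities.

x* = 5.2273, y* = 41.8182

MU_x ∝ 3·x^(-1/3), MU_y ∝ 2·y^(-1/3), so MRS = (3/2)·(y/x)^(1/3) = P_x/P_y.
Hence y/x = ((2/3)·P_x/P_y)^(1/(1/3)), i.e. raised to the 3 power.
With the ratio pinned down, the budget gives x* = M/(P_x + P_y·(y/x)) and y* = (y/x)·x*.
Numerically y/x = 8, so x* = 115/(6 + 2·8) = 5.2273 and y* = 8·5.2273 = 41.8182.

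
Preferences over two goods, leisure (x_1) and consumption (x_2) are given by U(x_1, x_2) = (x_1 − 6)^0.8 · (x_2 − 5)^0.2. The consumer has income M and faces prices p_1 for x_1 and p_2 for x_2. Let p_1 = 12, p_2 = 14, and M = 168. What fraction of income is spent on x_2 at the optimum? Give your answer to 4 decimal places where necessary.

Let x_1' = x_1−6, x_2' = x_2−5. MRS = 4·x_2'/x_1' = p_1/p_2.
Substituting into the budget: x_1* = 6 + 0.8·(M − 6·p_1 − 5·p_2)/p_1, and x_2* = 5 + 0.2·(…)/p_2.
Discretionary income = 168 − 6·12 − 5·14 = 26; x_1* = 6 + 0.8·26/12 = 7.7333; x_2* = 5 + 0.2·26/14 = 5.3714.
Expenditure on x_2: 14·5.3714 = 75.2; share = 0.4476.

share on x_2 = 0.4476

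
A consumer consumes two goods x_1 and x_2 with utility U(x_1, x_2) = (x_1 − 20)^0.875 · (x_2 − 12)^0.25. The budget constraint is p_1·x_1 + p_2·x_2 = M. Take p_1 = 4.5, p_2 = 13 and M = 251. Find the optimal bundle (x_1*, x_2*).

x_1* = 20.8642, x_2* = 12.0855

Let x_1' = x_1−20, x_2' = x_2−12. MRS = (7/2)·x_2'/x_1' = p_1/p_2.
After buying the subsistence bundle (20, 12), a share 7/9 of the remaining income goes to x_1: x_1* = 20 + 7/9·(M − 20p_1 − 12p_2)/p_1.
Discretionary income = 251 − 20·4.5 − 12·13 = 5; x_1* = 20 + 7/9·5/4.5 = 20.8642; x_2* = 12 + 2/9·5/13 = 12.0855.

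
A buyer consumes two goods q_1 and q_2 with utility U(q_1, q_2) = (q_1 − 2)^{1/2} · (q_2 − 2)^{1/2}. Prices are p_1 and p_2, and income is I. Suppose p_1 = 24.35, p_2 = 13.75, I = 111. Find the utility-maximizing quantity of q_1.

Let q_1' = q_1−2, q_2' = q_2−2. MRS = q_2'/q_1' = p_1/p_2.
After buying the subsistence bundle (2, 2), a share 0.5 of the remaining income goes to q_1: q_1* = 2 + 0.5·(I − 2p_1 − 2p_2)/p_1.
Discretionary income = 111 − 2·24.35 − 2·13.75 = 34.8; q_1* = 2 + 0.5·34.8/24.35 = 2.7146.

q_1* = 2.7146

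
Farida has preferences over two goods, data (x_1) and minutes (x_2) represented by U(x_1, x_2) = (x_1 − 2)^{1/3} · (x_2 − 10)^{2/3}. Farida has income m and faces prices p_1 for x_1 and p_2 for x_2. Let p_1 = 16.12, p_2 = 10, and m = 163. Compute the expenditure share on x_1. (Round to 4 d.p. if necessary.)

share on x_1 = 0.2607

Let x_1' = x_1−2, x_2' = x_2−10. MRS = (1/2)·x_2'/x_1' = p_1/p_2.
After buying the subsistence bundle (2, 10), a share 1/3 of the remaining income goes to x_1: x_1* = 2 + 1/3·(m − 2p_1 − 10p_2)/p_1.
Discretionary income = 163 − 2·16.12 − 10·10 = 30.76; x_1* = 2 + 1/3·30.76/16.12 = 2.6361; x_2* = 10 + 2/3·30.76/10 = 12.0507.
Expenditure on x_1: 16.12·2.6361 = 42.4933; share = 0.2607.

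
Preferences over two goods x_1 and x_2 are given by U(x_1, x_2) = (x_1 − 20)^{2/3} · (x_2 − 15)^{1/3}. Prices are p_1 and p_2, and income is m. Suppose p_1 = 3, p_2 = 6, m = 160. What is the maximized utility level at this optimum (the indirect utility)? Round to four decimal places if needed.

V = 1.3999

This is Cobb-Douglas in (x_1−20, x_2−15): tangency gives 2/3·p_2·(x_2−15) = 1/3·p_1·(x_1−20).
Substituting into the budget: x_1* = 20 + 2/3·(m − 20·p_1 − 15·p_2)/p_1, and x_2* = 15 + 1/3·(…)/p_2.
Discretionary income = 160 − 20·3 − 15·6 = 10; x_1* = 20 + 2/3·10/3 = 22.2222; x_2* = 15 + 1/3·10/6 = 15.5556.
Utility at the optimum: U(22.2222, 15.5556) = 1.3999.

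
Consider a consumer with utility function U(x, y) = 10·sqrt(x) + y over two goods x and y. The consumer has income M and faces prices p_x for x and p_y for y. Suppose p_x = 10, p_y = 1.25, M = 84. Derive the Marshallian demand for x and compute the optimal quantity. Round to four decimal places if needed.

x* = 0.3906

Set MRS = p_x/p_y: 5·x^(−1/2) = p_x/p_y.
Thus x* = (5·p_y/p_x)² — independent of M — with the rest of income spent on y.
Plugging in: x* = (5·1.25/10)² = 0.3906.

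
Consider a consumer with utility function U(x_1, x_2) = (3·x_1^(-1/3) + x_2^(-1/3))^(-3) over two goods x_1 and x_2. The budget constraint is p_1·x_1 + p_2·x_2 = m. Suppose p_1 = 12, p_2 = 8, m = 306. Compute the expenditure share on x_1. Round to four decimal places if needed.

With the ratio pinned down, the budget gives x_1* = m/(p_1 + p_2·(x_2/x_1)) and x_2* = (x_2/x_1)·x_1*.
Numerically x_2/x_1 = 0.594604, so x_1* = 306/(12 + 8·0.594604) = 18.2612 and x_2* = 0.594604·18.2612 = 10.8582.
Expenditure on x_1: 12·18.2612 = 219.1345; share = 0.7161.

share on x_1 = 0.7161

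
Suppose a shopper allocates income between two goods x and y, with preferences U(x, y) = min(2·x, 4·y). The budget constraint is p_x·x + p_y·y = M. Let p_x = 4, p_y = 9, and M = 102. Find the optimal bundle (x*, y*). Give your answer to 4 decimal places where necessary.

x* = 12, y* = 6

With perfect complements, no substitution: consume in ratio x:y = 4:2.
Budget: p_x·x + p_y·(1/2)·x = M, so (4·p_x + 2·p_y)·x = 4·M.
Demand: x*(p_x,p_y,M) = 4·M/(4·p_x + 2·p_y), y* = 2·M/(4·p_x + 2·p_y).
Here 4·4 + 2·9 = 34, giving x* = 12 and y* = 6.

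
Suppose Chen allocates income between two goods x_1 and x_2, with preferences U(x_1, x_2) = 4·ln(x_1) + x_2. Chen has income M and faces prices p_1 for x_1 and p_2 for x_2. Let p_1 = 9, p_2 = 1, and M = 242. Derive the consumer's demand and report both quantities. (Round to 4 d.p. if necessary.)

At the given prices: x_1* = 4·1/9 = 0.4444, and x_2* = 238.

x_1* = 0.4444, x_2* = 238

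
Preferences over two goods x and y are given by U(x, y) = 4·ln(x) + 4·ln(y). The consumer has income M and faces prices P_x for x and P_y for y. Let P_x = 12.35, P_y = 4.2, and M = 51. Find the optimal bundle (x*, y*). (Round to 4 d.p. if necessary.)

MU_x/MU_y = (4·y)/(4·x); tangency sets this equal to P_x/P_y.
Rearranging, P_y·y = P_x·x. Substituting into the budget gives P_x·x·(1 + 1) = M.
Demand: x*(P_x,P_y,M) = 0.5·M/P_x and y* = 0.5·M/P_y.
At P_x=12.35, P_y=4.2, M=51: x* = 0.5·51/12.35 = 2.0648, y* = 6.0714.

x* = 2.0648, y* = 6.0714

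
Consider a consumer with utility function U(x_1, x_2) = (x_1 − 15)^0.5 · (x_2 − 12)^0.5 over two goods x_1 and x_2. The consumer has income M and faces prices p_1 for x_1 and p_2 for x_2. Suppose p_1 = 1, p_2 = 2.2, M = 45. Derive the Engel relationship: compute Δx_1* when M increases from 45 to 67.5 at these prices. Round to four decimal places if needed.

Δx_1* = 11.25

Let x_1' = x_1−15, x_2' = x_2−12. MRS = x_2'/x_1' = p_1/p_2.
Substituting into the budget: x_1* = 15 + 0.5·(M − 15·p_1 − 12·p_2)/p_1, and x_2* = 12 + 0.5·(…)/p_2.
Discretionary income = 45 − 15·1 − 12·2.2 = 3.6; x_1* = 15 + 0.5·3.6/1 = 16.8.
At M' = 67.5: x_1* = 28.05. Change: 28.05 − 16.8 = 11.25.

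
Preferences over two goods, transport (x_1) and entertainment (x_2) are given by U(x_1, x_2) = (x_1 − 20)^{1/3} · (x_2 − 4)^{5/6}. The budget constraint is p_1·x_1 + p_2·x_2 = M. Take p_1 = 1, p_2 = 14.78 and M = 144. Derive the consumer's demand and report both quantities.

x_1* = 38.5371, x_2* = 7.1355

This is Cobb-Douglas in (x_1−20, x_2−4): tangency gives 1/3·p_2·(x_2−4) = 5/6·p_1·(x_1−20).
After buying the subsistence bundle (20, 4), a share 2/7 of the remaining income goes to x_1: x_1* = 20 + 2/7·(M − 20p_1 − 4p_2)/p_1.
Discretionary income = 144 − 20·1 − 4·14.78 = 64.88; x_1* = 20 + 2/7·64.88/1 = 38.5371; x_2* = 4 + 5/7·64.88/14.78 = 7.1355.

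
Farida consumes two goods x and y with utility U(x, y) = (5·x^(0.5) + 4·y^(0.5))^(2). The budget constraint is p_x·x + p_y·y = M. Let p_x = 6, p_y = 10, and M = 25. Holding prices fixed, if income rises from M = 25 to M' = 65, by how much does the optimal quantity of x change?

MRS = MU_x/MU_y = (5/4)·(y/x)^(0.5). Set equal to p_x/p_y.
Hence y/x = ((4/5)·p_x/p_y)^(1/(0.5)), i.e. raised to the 2 power.
With the ratio pinned down, the budget gives x* = M/(p_x + p_y·(y/x)) and y* = (y/x)·x*.
Numerically y/x = 0.2304, so x* = 25/(6 + 10·0.2304) = 3.0106.
At M' = 65: x* = 7.8276. Change: 7.8276 − 3.0106 = 4.817.

Δx* = 4.817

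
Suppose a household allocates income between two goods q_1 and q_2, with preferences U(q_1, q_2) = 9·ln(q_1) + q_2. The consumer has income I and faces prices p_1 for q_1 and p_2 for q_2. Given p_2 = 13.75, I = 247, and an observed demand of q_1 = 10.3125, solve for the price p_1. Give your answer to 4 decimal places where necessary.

MU_q_1 = 9/q_1, MU_q_2 = 1. Tangency: 9/q_1 = p_1/p_2.
So q_1*(p_1,p_2) = 9·p_2/p_1, independent of income; and q_2* = (I − 9·p_2)/p_2.
Set q_1* = 10.3125 in the demand function and solve for p_1: p_1 = 12.

p_1 = 12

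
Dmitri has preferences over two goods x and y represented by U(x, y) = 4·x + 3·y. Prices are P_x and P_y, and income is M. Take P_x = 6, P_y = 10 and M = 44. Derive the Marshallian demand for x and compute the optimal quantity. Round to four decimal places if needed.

x* = 7.3333

Perfect substitutes: compare marginal utility per dollar. 4/P_x vs 3/P_y → 0.6667 vs 0.3.
x gives more utility per dollar, so spend all income on x: x* = M/P_x, y* = 0.
Numerically: x* = 7.3333, y* = 0.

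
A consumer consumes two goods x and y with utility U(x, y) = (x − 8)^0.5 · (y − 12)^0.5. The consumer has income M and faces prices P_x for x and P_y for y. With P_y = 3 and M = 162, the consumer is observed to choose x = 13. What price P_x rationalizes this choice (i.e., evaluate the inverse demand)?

Let x' = x−8, y' = y−12. MRS = y'/x' = P_x/P_y.
Substituting into the budget: x* = 8 + 0.5·(M − 8·P_x − 12·P_y)/P_x, and y* = 12 + 0.5·(…)/P_y.
Set x* = 13 in the demand function and solve for P_x: P_x = 7.

P_x = 7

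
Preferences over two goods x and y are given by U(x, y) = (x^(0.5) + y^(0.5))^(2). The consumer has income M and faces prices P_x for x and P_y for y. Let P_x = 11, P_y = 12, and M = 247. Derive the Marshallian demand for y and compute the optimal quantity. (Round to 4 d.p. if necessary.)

y* = 9.8442

From the CES first-order condition, (y/x)^(0.5) = P_x/P_y.
Hence y/x = (P_x/P_y)^(1/(0.5)), i.e. raised to the 2 power.
With the ratio pinned down, the budget gives x* = M/(P_x + P_y·(y/x)) and y* = (y/x)·x*.
Numerically y/x = 0.840278, so x* = 247/(11 + 12·0.840278) = 11.7154 and y* = 0.840278·11.7154 = 9.8442.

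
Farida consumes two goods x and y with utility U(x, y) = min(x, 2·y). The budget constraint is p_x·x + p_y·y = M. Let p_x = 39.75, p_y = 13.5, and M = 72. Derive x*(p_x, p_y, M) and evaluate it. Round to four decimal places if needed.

x* = 1.5484

Leontief preferences: the optimum is at the kink where x/2 = y/1, i.e. y = (1/2)·x.
Budget: p_x·x + p_y·(1/2)·x = M, so (2·p_x + p_y)·x = 2·M.
Demand: x*(p_x,p_y,M) = 2·M/(2·p_x + p_y), y* = M/(2·p_x + p_y).
Here 2·39.75 + 13.5 = 93, giving x* = 1.5484.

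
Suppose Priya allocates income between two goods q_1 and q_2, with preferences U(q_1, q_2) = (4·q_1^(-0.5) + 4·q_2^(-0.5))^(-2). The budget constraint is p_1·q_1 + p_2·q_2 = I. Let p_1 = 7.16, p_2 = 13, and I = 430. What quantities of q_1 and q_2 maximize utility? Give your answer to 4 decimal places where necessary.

q_1* = 27.0528, q_2* = 18.1771

MRS = MU_q_1/MU_q_2 = (q_2/q_1)^(1.5). Set equal to p_1/p_2.
Solve for the ratio: q_2/q_1 = [p_1/p_2]^(2/3).
Substitute q_2 = (q_2/q_1)·q_1 into the budget: q_1* = I/(p_1 + p_2·(q_2/q_1)).
Numerically q_2/q_1 = 0.671913, so q_1* = 430/(7.16 + 13·0.671913) = 27.0528 and q_2* = 0.671913·27.0528 = 18.1771.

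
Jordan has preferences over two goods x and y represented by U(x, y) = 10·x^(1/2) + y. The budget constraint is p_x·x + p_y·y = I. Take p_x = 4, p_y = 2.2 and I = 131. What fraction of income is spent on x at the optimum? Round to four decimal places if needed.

share on x = 0.2309

Set MRS = p_x/p_y: 5·x^(−1/2) = p_x/p_y.
Thus x* = (5·p_y/p_x)² — independent of I — with the rest of income spent on y.
Plugging in: x* = (5·2.2/4)² = 7.5625, y* = 45.7955.
Expenditure on x: 4·7.5625 = 30.25; share = 0.2309.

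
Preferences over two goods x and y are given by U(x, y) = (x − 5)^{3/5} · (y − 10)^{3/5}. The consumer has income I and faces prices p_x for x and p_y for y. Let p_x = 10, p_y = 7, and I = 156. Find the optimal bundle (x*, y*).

x* = 6.8, y* = 12.5714

This is Cobb-Douglas in (x−5, y−10): tangency gives 0.6·p_y·(y−10) = 0.6·p_x·(x−5).
After buying the subsistence bundle (5, 10), a share 0.5 of the remaining income goes to x: x* = 5 + 0.5·(I − 5p_x − 10p_y)/p_x.
Discretionary income = 156 − 5·10 − 10·7 = 36; x* = 5 + 0.5·36/10 = 6.8; y* = 10 + 0.5·36/7 = 12.5714.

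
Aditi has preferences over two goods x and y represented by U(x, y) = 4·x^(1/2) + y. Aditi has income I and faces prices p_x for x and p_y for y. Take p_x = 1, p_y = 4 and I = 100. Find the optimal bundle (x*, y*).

x* = 64, y* = 9

Utility is quasi-linear in y; the FOC for x is 2/√x = p_x/p_y.
Thus x* = (2·p_y/p_x)² — independent of I — with the rest of income spent on y.
Plugging in: x* = (2·4/1)² = 64, y* = 9.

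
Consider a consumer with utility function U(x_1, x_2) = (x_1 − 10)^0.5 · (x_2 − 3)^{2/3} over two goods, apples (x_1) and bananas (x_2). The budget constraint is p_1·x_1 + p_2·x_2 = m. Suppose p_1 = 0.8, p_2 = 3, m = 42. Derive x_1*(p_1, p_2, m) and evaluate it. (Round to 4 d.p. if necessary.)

After buying the subsistence bundle (10, 3), a share 3/7 of the remaining income goes to x_1: x_1* = 10 + 3/7·(m − 10p_1 − 3p_2)/p_1.
Discretionary income = 42 − 10·0.8 − 3·3 = 25; x_1* = 10 + 3/7·25/0.8 = 23.3929.

x_1* = 23.3929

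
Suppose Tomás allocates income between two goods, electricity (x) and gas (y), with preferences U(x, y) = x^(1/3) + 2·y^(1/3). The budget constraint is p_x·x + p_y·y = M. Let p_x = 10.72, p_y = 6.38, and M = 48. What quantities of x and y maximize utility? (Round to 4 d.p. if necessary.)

x* = 0.9596, y* = 5.9112

MU_x ∝ x^(-2/3), MU_y ∝ 2·y^(-2/3), so MRS = (1/2)·(y/x)^(2/3) = p_x/p_y.
Solve for the ratio: y/x = [2·p_x/p_y]^(1.5).
Substitute y = (y/x)·x into the budget: x* = M/(p_x + p_y·(y/x)).
Numerically y/x = 6.160361, so x* = 48/(10.72 + 6.38·6.160361) = 0.9596 and y* = 6.160361·0.9596 = 5.9112.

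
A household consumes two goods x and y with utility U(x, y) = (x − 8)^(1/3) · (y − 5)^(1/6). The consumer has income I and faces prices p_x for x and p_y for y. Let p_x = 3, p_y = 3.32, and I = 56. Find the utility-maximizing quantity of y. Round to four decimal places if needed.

Let x' = x−8, y' = y−5. MRS = 2·y'/x' = p_x/p_y.
After buying the subsistence bundle (8, 5), a share 2/3 of the remaining income goes to x: x* = 8 + 2/3·(I − 8p_x − 5p_y)/p_x.
Discretionary income = 56 − 8·3 − 5·3.32 = 15.4; y* = 5 + 1/3·15.4/3.32 = 6.5462.

y* = 6.5462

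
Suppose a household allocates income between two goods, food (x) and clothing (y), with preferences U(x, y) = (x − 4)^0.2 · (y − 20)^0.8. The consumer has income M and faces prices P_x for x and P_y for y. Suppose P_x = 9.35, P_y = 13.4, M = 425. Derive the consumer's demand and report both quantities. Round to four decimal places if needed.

MRS = (1/4)·(y−20)/(x−4). Tangency with P_x/P_y gives y−20 = 4·(P_x/P_y)·(x−4).
Substituting into the budget: x* = 4 + 0.2·(M − 4·P_x − 20·P_y)/P_x, and y* = 20 + 0.8·(…)/P_y.
Discretionary income = 425 − 4·9.35 − 20·13.4 = 119.6; x* = 4 + 0.2·119.6/9.35 = 6.5583; y* = 20 + 0.8·119.6/13.4 = 27.1403.

x* = 6.5583, y* = 27.1403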